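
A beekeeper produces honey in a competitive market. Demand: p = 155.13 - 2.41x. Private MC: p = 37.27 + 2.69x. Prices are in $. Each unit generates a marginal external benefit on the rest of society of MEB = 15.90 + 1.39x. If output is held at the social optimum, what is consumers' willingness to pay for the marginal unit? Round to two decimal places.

P = $68.24

Social marginal cost = private MC − MEB = 21.37 + 1.30x.
Set SMC = demand: 21.37 + 1.30x = 155.13 - 2.41x → x* = 36.0539.
Consumer price on the demand curve at x*: 155.13 − 2.41×36.0539 = 68.2401.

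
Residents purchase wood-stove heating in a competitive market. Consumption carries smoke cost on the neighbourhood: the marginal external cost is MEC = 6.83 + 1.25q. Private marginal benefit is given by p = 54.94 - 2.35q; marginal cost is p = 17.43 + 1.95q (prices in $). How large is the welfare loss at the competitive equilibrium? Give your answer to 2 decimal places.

Market equilibrium (private): 17.43 + 1.95q = 54.94 - 2.35q → q_m = 8.7233.
Social marginal benefit = demand − MEC = 48.11 - 3.60q.
Set SMB = MC: 48.11 - 3.60q = 17.43 + 1.95q → q* = 5.5279.
Height of the DWL triangle at q_m is MC(q_m) − SMB(q_m) = MEC(q_m) = 17.7341.
DWL = ½ × 3.1954 × 17.7341 = 28.3338.

DWL = $28.33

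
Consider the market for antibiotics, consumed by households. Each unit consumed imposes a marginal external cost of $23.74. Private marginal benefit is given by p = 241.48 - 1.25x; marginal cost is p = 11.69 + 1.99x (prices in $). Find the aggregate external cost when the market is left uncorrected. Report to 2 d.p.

$1683.71

Market equilibrium (private): 11.69 + 1.99x = 241.48 - 1.25x → x_m = 70.9228.
Total external cost = MEC × x_m = 23.74 × 70.9228 = 1683.7073.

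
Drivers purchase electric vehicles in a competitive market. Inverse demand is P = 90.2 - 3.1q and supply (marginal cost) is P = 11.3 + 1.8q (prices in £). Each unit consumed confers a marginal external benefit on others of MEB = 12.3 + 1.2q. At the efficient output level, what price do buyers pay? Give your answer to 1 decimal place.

Social marginal benefit = demand + MEB = 102.5 - 1.9q.
Set SMB = MC: 102.5 - 1.9q = 11.3 + 1.8q → q* = 24.6486.
Consumer price on the demand curve at q*: 90.2 − 3.1×24.6486 = 13.7893.

P = £13.8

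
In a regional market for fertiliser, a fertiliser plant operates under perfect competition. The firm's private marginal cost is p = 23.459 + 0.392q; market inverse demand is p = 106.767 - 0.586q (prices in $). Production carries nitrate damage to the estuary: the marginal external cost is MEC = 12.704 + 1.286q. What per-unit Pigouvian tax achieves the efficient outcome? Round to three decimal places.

Social marginal cost = private MC + MEC = 36.163 + 1.678q.
Set SMC = demand: 36.163 + 1.678q = 106.767 - 0.586q → q* = 31.1855.
The Pigouvian tax equals MEC at q*: 12.704 + 1.286×31.1855 = 52.8086.

tax = $52.809 per unit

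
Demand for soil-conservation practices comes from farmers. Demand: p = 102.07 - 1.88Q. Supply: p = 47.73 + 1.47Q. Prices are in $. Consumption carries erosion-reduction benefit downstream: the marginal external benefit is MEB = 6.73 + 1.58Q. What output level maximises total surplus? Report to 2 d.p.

Social marginal benefit = demand + MEB = 108.80 - 0.30Q.
Set SMB = MC: 108.80 - 0.30Q = 47.73 + 1.47Q → Q* = 34.5028.

Q* = 34.50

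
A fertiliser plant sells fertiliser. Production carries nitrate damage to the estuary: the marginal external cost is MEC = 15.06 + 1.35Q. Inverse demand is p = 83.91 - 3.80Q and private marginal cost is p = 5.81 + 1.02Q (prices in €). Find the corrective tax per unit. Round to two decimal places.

Social marginal cost = private MC + MEC = 20.87 + 2.37Q.
Set SMC = demand: 20.87 + 2.37Q = 83.91 - 3.80Q → Q* = 10.2172.
The Pigouvian tax equals MEC at Q*: 15.06 + 1.35×10.2172 = 28.8532.

tax = €28.85 per unit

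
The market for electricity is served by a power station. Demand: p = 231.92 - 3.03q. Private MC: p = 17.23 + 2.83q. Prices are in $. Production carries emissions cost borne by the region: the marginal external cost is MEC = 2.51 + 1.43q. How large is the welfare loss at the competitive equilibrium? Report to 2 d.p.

Market equilibrium (private): 17.23 + 2.83q = 231.92 - 3.03q → q_m = 36.6365.
Social marginal cost = private MC + MEC = 19.74 + 4.26q.
Set SMC = demand: 19.74 + 4.26q = 231.92 - 3.03q → q* = 29.1056.
The welfare-loss triangle has base |q_m − q*| and height MEC(q_m) (the vertical gap between SMC and demand is zero at q* and MEC at q_m).
DWL = ½ × 7.5309 × 54.9002 = 206.7240.

DWL = $206.72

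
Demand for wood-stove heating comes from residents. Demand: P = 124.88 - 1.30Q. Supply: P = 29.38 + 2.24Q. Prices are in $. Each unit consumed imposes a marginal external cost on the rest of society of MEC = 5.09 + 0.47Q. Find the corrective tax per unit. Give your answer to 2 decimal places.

tax = $15.69 per unit

Social marginal benefit = demand − MEC = 119.79 - 1.77Q.
Set SMB = MC: 119.79 - 1.77Q = 29.38 + 2.24Q → Q* = 22.5461.
The Pigouvian tax equals MEC at Q*: 5.09 + 0.47×22.5461 = 15.6867.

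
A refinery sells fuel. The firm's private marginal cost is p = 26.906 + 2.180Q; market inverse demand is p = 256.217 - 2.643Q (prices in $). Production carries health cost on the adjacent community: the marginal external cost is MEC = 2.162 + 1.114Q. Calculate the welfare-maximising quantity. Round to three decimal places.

Social marginal cost = private MC + MEC = 29.068 + 3.294Q.
Set SMC = demand: 29.068 + 3.294Q = 256.217 - 2.643Q → Q* = 38.2599.

Q* = 38.260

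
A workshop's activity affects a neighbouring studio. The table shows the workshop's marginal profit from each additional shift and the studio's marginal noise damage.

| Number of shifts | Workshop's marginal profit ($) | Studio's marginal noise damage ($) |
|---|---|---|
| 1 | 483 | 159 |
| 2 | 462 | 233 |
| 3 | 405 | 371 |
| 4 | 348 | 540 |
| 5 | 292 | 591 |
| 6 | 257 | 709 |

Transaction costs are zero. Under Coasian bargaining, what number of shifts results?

Bargaining reaches the level where marginal profit last exceeds marginal noise damage.
That holds through level 3 (405 ≥ 371) but not at 4 (348 < 540).

3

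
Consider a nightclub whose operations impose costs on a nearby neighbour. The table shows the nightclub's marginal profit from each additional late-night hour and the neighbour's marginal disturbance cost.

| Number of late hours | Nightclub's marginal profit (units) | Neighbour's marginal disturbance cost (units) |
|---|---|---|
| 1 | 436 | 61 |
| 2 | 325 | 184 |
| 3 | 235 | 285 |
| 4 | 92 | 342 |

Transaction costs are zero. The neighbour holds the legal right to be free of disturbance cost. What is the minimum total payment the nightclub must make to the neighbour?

245

Efficient level: marginal profit ≥ marginal disturbance cost through level 2, so k* = 2.
With the neighbour holding the right, the nightclub must at least compensate total damage at k*: 61 + 184 = 245.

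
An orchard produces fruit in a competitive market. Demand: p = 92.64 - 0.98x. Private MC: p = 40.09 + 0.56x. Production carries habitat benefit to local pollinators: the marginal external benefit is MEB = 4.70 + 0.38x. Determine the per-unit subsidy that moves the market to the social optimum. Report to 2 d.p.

subsidy = 23.45 per unit

Social marginal cost = private MC − MEB = 35.39 + 0.18x.
Set SMC = demand: 35.39 + 0.18x = 92.64 - 0.98x → x* = 49.3534.
The Pigouvian subsidy equals MEB at x*: 4.70 + 0.38×49.3534 = 23.4543.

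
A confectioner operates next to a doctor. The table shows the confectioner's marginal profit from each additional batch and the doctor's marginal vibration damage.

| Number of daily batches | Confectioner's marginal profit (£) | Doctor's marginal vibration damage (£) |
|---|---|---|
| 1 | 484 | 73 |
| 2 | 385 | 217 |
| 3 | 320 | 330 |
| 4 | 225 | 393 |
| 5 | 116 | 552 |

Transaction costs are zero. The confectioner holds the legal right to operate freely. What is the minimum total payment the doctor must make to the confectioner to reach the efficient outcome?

Left alone the confectioner would choose level 5 (marginal profit stays positive).
Efficient level: k* = 2 (marginal profit ≥ marginal vibration damage through 2).
The doctor must at least cover the confectioner's forgone profit from cutting 5→2: 320 + 225 + 116 = 661.

£661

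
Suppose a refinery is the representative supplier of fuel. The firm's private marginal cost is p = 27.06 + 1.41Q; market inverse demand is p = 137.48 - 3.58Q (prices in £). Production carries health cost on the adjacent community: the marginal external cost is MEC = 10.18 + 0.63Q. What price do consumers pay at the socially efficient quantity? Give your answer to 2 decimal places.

Social marginal cost = private MC + MEC = 37.24 + 2.04Q.
Set SMC = demand: 37.24 + 2.04Q = 137.48 - 3.58Q → Q* = 17.8363.
Consumer price on the demand curve at Q*: 137.48 − 3.58×17.8363 = 73.6260.

P = £73.63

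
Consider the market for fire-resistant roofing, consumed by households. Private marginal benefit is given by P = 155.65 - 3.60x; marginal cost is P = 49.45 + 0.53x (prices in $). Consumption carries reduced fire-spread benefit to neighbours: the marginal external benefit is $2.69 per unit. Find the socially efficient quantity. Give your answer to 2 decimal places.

Social marginal benefit = demand + MEB = 158.34 - 3.60x.
Set SMB = MC: 158.34 - 3.60x = 49.45 + 0.53x → x* = 26.3656.

x* = 26.37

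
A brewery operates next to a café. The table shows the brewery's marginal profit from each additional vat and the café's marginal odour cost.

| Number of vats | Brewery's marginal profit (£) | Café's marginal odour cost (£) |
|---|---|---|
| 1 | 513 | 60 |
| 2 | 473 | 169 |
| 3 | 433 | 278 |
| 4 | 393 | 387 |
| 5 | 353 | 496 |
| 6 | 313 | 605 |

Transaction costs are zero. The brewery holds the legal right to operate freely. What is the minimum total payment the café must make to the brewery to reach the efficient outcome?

£666

Left alone the brewery would choose level 6 (marginal profit stays positive).
Efficient level: k* = 4 (marginal profit ≥ marginal odour cost through 4).
The café must at least cover the brewery's forgone profit from cutting 6→4: 353 + 313 = 666.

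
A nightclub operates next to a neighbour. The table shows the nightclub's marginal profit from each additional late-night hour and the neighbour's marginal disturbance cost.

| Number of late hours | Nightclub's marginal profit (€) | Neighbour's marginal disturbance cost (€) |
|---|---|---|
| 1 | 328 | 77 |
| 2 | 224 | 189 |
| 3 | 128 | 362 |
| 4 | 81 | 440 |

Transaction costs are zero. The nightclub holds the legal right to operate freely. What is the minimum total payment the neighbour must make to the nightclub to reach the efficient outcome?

Left alone the nightclub would choose level 4 (marginal profit stays positive).
Efficient level: k* = 2 (marginal profit ≥ marginal disturbance cost through 2).
The neighbour must at least cover the nightclub's forgone profit from cutting 4→2: 128 + 81 = 209.

€209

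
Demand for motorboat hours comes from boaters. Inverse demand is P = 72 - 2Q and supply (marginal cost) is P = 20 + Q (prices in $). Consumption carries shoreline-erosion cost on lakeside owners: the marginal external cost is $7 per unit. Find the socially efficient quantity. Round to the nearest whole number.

Q* = 15

Social marginal benefit = demand − MEC = 65 - 2Q.
Set SMB = MC: 65 - 2Q = 20 + Q → Q* = 15.0000.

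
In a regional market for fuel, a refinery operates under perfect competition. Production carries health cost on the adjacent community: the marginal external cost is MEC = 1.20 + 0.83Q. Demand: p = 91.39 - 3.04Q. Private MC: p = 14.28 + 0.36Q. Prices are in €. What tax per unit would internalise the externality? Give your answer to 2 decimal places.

Social marginal cost = private MC + MEC = 15.48 + 1.19Q.
Set SMC = demand: 15.48 + 1.19Q = 91.39 - 3.04Q → Q* = 17.9456.
The Pigouvian tax equals MEC at Q*: 1.20 + 0.83×17.9456 = 16.0948.

tax = €16.09 per unit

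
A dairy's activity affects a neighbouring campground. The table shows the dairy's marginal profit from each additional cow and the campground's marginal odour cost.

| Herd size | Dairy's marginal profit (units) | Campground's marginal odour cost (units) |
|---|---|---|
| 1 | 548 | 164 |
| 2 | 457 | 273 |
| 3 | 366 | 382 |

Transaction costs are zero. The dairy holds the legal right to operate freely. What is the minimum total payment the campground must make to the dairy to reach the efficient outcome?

366

Left alone the dairy would choose level 3 (marginal profit stays positive).
Efficient level: k* = 2 (marginal profit ≥ marginal odour cost through 2).
The campground must at least cover the dairy's forgone profit from cutting 3→2: 366 = 366.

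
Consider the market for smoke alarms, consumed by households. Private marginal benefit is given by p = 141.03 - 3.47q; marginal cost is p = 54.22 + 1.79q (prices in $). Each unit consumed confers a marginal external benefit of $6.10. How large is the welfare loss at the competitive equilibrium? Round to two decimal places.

DWL = $3.54

Market equilibrium (private): 54.22 + 1.79q = 141.03 - 3.47q → q_m = 16.5038.
Social marginal benefit = demand + MEB = 147.13 - 3.47q.
Set SMB = MC: 147.13 - 3.47q = 54.22 + 1.79q → q* = 17.6635.
Between q* and q_m the wedge SMB − MC runs linearly from 0 to MEB(q_m), so the loss is a triangle.
DWL = ½ × 1.1597 × 6.1000 = 3.5371.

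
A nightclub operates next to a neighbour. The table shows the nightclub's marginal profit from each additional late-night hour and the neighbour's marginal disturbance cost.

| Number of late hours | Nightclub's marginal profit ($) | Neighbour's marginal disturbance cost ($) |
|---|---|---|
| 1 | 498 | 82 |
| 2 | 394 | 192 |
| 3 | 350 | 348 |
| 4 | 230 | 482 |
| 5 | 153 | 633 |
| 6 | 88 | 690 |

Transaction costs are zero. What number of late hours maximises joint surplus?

Bargaining reaches the level where marginal profit last exceeds marginal disturbance cost.
That holds through level 3 (350 ≥ 348) but not at 4 (230 < 482).

3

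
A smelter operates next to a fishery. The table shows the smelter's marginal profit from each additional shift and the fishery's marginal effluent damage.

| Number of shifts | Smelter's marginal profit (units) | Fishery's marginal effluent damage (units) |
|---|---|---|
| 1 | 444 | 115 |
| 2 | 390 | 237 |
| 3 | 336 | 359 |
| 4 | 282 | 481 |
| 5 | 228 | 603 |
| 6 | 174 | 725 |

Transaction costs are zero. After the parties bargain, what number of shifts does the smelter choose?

Bargaining reaches the level where marginal profit last exceeds marginal effluent damage.
That holds through level 2 (390 ≥ 237) but not at 3 (336 < 359).

2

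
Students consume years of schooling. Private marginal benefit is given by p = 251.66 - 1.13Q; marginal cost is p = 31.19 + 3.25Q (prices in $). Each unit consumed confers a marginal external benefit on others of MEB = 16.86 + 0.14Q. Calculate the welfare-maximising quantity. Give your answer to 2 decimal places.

Q* = 55.97

Social marginal benefit = demand + MEB = 268.52 - 0.99Q.
Set SMB = MC: 268.52 - 0.99Q = 31.19 + 3.25Q → Q* = 55.9741.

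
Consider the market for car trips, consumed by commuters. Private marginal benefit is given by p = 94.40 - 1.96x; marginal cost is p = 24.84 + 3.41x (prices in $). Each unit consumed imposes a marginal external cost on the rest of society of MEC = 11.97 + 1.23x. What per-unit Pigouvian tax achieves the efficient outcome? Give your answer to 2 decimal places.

Social marginal benefit = demand − MEC = 82.43 - 3.19x.
Set SMB = MC: 82.43 - 3.19x = 24.84 + 3.41x → x* = 8.7258.
The Pigouvian tax equals MEC at x*: 11.97 + 1.23×8.7258 = 22.7027.

tax = $22.70 per unit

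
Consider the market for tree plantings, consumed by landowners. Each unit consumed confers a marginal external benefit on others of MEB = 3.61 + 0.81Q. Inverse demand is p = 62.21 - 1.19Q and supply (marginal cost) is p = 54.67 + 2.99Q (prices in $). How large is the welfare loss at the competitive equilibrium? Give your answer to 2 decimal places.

DWL = $3.82

Market equilibrium (private): 54.67 + 2.99Q = 62.21 - 1.19Q → Q_m = 1.8038.
Social marginal benefit = demand + MEB = 65.82 - 0.38Q.
Set SMB = MC: 65.82 - 0.38Q = 54.67 + 2.99Q → Q* = 3.3086.
Between Q* and Q_m the wedge SMB − MC runs linearly from 0 to MEB(Q_m), so the loss is a triangle.
DWL = ½ × 1.5048 × 5.0711 = 3.8155.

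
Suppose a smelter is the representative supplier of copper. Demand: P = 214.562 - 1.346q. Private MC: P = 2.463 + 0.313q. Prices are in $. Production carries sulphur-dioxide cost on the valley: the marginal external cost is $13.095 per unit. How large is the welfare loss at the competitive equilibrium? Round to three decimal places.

Market equilibrium (private): 2.463 + 0.313q = 214.562 - 1.346q → q_m = 127.8475.
Social marginal cost = private MC + MEC = 15.558 + 0.313q.
Set SMC = demand: 15.558 + 0.313q = 214.562 - 1.346q → q* = 119.9542.
The loss is the area between SMC and demand from q* to q_m; with linear curves that's a triangle of height MEC(q_m).
DWL = ½ × 7.8933 × 13.0950 = 51.6814.

DWL = $51.681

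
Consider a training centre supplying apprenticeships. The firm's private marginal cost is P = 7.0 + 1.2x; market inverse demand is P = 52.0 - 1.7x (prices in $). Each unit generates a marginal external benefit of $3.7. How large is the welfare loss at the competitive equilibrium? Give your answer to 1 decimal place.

Market equilibrium (private): 7.0 + 1.2x = 52.0 - 1.7x → x_m = 15.5172.
Social marginal cost = private MC − MEB = 3.3 + 1.2x.
Set SMC = demand: 3.3 + 1.2x = 52.0 - 1.7x → x* = 16.7931.
The welfare-loss triangle has base |x_m − x*| and height MEB(x_m) (the vertical gap between SMC and demand is zero at x* and MEB at x_m).
DWL = ½ × 1.2759 × 3.7000 = 2.3604.

DWL = $2.4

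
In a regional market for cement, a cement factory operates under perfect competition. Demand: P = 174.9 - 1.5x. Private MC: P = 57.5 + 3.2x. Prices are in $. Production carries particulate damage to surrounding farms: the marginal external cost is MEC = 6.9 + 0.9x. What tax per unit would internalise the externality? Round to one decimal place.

tax = $24.7 per unit

Social marginal cost = private MC + MEC = 64.4 + 4.1x.
Set SMC = demand: 64.4 + 4.1x = 174.9 - 1.5x → x* = 19.7321.
The Pigouvian tax equals MEC at x*: 6.9 + 0.9×19.7321 = 24.6589.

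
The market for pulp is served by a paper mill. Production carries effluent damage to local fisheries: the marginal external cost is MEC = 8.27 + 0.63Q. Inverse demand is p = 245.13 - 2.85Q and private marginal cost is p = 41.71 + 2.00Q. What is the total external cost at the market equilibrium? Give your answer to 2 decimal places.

901.00

Market equilibrium (private): 41.71 + 2.00Q = 245.13 - 2.85Q → Q_m = 41.9423.
Total external cost = ∫₀^{Q_m} (8.27 + 0.63Q) dQ = 8.27×41.9423 + ½×0.63×41.9423² = 900.9971.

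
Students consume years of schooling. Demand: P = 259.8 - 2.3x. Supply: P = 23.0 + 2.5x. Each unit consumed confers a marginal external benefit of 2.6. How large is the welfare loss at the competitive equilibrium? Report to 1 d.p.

DWL = 0.7

Market equilibrium (private): 23.0 + 2.5x = 259.8 - 2.3x → x_m = 49.3333.
Social marginal benefit = demand + MEB = 262.4 - 2.3x.
Set SMB = MC: 262.4 - 2.3x = 23.0 + 2.5x → x* = 49.8750.
The loss is the area between SMB and MC from x* to x_m; with linear curves that's a triangle of height MEB(x_m).
DWL = ½ × 0.5417 × 2.6000 = 0.7042.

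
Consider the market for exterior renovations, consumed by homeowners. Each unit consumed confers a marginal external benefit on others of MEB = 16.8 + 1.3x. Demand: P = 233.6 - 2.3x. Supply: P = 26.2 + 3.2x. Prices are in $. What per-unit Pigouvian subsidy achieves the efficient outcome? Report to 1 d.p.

Social marginal benefit = demand + MEB = 250.4 - x.
Set SMB = MC: 250.4 - x = 26.2 + 3.2x → x* = 53.3810.
The Pigouvian subsidy equals MEB at x*: 16.8 + 1.3×53.3810 = 86.1953.

subsidy = $86.2 per unit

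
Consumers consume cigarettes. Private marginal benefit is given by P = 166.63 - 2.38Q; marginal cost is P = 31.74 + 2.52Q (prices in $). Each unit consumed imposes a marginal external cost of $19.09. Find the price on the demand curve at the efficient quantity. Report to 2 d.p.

P = $110.38

Social marginal benefit = demand − MEC = 147.54 - 2.38Q.
Set SMB = MC: 147.54 - 2.38Q = 31.74 + 2.52Q → Q* = 23.6327.
Consumer price on the demand curve at Q*: 166.63 − 2.38×23.6327 = 110.3842.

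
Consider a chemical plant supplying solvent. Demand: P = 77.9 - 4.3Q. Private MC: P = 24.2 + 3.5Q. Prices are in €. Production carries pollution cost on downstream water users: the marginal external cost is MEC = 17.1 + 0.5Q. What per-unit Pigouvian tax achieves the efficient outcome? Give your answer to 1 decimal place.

tax = €19.3 per unit

Social marginal cost = private MC + MEC = 41.3 + 4.0Q.
Set SMC = demand: 41.3 + 4.0Q = 77.9 - 4.3Q → Q* = 4.4096.
The Pigouvian tax equals MEC at Q*: 17.1 + 0.5×4.4096 = 19.3048.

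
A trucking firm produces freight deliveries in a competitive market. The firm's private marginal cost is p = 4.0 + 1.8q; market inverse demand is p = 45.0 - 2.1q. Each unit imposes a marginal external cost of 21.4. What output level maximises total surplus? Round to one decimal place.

q* = 5.0

Social marginal cost = private MC + MEC = 25.4 + 1.8q.
Set SMC = demand: 25.4 + 1.8q = 45.0 - 2.1q → q* = 5.0256.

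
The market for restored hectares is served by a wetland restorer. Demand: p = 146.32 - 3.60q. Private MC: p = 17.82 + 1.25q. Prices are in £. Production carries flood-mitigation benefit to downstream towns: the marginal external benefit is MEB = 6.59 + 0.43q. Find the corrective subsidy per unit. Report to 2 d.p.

Social marginal cost = private MC − MEB = 11.23 + 0.82q.
Set SMC = demand: 11.23 + 0.82q = 146.32 - 3.60q → q* = 30.5633.
The Pigouvian subsidy equals MEB at q*: 6.59 + 0.43×30.5633 = 19.7322.

subsidy = £19.73 per unit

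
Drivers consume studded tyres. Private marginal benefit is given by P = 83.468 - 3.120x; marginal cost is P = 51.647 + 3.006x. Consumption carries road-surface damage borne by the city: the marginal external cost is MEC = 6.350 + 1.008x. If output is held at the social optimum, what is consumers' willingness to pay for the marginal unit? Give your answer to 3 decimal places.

P = 72.328

Social marginal benefit = demand − MEC = 77.118 - 4.128x.
Set SMB = MC: 77.118 - 4.128x = 51.647 + 3.006x → x* = 3.5704.
Consumer price on the demand curve at x*: 83.468 − 3.120×3.5704 = 72.3284.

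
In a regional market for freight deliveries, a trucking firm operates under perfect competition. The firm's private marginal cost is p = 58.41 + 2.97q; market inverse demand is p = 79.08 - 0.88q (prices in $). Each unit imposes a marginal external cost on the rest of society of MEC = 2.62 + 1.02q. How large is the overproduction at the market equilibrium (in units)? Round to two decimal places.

1.66 units

Market equilibrium (private): 58.41 + 2.97q = 79.08 - 0.88q → q_m = 5.3688.
Social marginal cost = private MC + MEC = 61.03 + 3.99q.
Set SMC = demand: 61.03 + 3.99q = 79.08 - 0.88q → q* = 3.7064.
Gap = |5.3688 − 3.7064| = 1.6624.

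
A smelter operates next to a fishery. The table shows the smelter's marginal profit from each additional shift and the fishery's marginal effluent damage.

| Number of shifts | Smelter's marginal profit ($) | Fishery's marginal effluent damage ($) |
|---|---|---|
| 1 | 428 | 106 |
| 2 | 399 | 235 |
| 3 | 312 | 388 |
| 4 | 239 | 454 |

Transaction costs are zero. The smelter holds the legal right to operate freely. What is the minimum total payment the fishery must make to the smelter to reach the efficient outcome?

Left alone the smelter would choose level 4 (marginal profit stays positive).
Efficient level: k* = 2 (marginal profit ≥ marginal effluent damage through 2).
The fishery must at least cover the smelter's forgone profit from cutting 4→2: 312 + 239 = 551.

$551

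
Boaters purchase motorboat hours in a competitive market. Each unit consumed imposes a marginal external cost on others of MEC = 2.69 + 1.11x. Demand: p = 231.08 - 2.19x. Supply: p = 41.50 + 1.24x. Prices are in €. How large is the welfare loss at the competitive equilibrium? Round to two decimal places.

DWL = €451.68

Market equilibrium (private): 41.50 + 1.24x = 231.08 - 2.19x → x_m = 55.2711.
Social marginal benefit = demand − MEC = 228.39 - 3.30x.
Set SMB = MC: 228.39 - 3.30x = 41.50 + 1.24x → x* = 41.1652.
The loss is the area between SMB and MC from x* to x_m; with linear curves that's a triangle of height MEC(x_m).
DWL = ½ × 14.1059 × 64.0410 = 451.6780.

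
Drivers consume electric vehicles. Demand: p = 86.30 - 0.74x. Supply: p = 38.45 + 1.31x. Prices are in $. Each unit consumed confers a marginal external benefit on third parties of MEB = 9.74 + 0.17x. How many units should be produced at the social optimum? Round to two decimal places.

x* = 30.63

Social marginal benefit = demand + MEB = 96.04 - 0.57x.
Set SMB = MC: 96.04 - 0.57x = 38.45 + 1.31x → x* = 30.6330.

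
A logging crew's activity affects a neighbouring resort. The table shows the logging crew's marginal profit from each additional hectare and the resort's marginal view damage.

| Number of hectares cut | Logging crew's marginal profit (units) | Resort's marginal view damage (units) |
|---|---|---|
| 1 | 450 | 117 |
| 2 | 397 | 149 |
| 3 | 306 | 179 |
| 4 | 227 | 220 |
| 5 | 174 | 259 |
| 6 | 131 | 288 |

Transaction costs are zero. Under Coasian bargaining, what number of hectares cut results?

4

Bargaining reaches the level where marginal profit last exceeds marginal view damage.
That holds through level 4 (227 ≥ 220) but not at 5 (174 < 259).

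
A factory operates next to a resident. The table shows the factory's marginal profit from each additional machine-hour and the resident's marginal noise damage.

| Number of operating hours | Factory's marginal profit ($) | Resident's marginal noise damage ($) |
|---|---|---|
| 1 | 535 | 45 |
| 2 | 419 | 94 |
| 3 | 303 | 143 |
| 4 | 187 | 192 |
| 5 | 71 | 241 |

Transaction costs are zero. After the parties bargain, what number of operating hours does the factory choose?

3

Bargaining reaches the level where marginal profit last exceeds marginal noise damage.
That holds through level 3 (303 ≥ 143) but not at 4 (187 < 192).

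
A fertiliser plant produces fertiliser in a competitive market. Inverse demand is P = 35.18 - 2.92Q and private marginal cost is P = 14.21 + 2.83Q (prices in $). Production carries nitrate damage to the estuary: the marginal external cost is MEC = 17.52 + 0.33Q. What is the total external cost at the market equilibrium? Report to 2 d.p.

Market equilibrium (private): 14.21 + 2.83Q = 35.18 - 2.92Q → Q_m = 3.6470.
Total external cost = ∫₀^{Q_m} (17.52 + 0.33Q) dQ = 17.52×3.6470 + ½×0.33×3.6470² = 66.0900.

$66.09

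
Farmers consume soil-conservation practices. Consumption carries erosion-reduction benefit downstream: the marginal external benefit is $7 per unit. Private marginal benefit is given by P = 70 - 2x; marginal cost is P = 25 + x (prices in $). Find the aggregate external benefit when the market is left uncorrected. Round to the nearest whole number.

$105

Market equilibrium (private): 25 + x = 70 - 2x → x_m = 15.0000.
Total external benefit = MEB × x_m = 7 × 15.0000 = 105.0000.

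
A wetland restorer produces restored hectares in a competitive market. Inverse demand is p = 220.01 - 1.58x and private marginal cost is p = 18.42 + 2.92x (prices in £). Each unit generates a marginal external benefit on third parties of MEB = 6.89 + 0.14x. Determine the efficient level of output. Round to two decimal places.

x* = 47.82

Social marginal cost = private MC − MEB = 11.53 + 2.78x.
Set SMC = demand: 11.53 + 2.78x = 220.01 - 1.58x → x* = 47.8165.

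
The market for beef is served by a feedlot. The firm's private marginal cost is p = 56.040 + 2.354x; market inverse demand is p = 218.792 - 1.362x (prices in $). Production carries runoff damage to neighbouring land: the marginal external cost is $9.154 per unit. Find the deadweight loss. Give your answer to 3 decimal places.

Market equilibrium (private): 56.040 + 2.354x = 218.792 - 1.362x → x_m = 43.7976.
Social marginal cost = private MC + MEC = 65.194 + 2.354x.
Set SMC = demand: 65.194 + 2.354x = 218.792 - 1.362x → x* = 41.3342.
The loss is the area between SMC and demand from x* to x_m; with linear curves that's a triangle of height MEC(x_m).
DWL = ½ × 2.4634 × 9.1540 = 11.2750.

DWL = $11.275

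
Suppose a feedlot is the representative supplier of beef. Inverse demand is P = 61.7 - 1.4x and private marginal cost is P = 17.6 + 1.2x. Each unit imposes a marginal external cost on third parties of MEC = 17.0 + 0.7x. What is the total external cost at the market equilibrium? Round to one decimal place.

Market equilibrium (private): 17.6 + 1.2x = 61.7 - 1.4x → x_m = 16.9615.
Total external cost = ∫₀^{x_m} (17.0 + 0.7x) dx = 17.0×16.9615 + ½×0.7×16.9615² = 389.0379.

389.0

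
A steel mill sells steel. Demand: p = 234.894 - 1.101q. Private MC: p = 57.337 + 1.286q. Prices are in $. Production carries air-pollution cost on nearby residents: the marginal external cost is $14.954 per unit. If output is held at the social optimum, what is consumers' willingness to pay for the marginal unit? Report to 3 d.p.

Social marginal cost = private MC + MEC = 72.291 + 1.286q.
Set SMC = demand: 72.291 + 1.286q = 234.894 - 1.101q → q* = 68.1202.
Consumer price on the demand curve at q*: 234.894 − 1.101×68.1202 = 159.8937.

P = $159.894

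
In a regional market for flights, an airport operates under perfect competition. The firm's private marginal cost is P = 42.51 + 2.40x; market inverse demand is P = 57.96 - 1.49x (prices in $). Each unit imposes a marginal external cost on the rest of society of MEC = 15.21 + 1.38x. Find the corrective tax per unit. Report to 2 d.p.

Social marginal cost = private MC + MEC = 57.72 + 3.78x.
Set SMC = demand: 57.72 + 3.78x = 57.96 - 1.49x → x* = 0.0455.
The Pigouvian tax equals MEC at x*: 15.21 + 1.38×0.0455 = 15.2728.

tax = $15.27 per unit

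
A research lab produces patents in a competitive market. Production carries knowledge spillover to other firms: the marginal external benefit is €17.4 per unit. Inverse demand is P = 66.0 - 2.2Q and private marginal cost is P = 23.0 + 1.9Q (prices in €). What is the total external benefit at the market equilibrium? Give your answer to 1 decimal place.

Market equilibrium (private): 23.0 + 1.9Q = 66.0 - 2.2Q → Q_m = 10.4878.
Total external benefit = MEB × Q_m = 17.4 × 10.4878 = 182.4877.

€182.5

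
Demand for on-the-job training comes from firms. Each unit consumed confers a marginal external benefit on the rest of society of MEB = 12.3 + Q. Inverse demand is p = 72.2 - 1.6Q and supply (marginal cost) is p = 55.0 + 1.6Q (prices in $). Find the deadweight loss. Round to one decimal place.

Market equilibrium (private): 55.0 + 1.6Q = 72.2 - 1.6Q → Q_m = 5.3750.
Social marginal benefit = demand + MEB = 84.5 - 0.6Q.
Set SMB = MC: 84.5 - 0.6Q = 55.0 + 1.6Q → Q* = 13.4091.
The loss is the area between SMB and MC from Q* to Q_m; with linear curves that's a triangle of height MEB(Q_m).
DWL = ½ × 8.0341 × 17.6750 = 71.0014.

DWL = $71.0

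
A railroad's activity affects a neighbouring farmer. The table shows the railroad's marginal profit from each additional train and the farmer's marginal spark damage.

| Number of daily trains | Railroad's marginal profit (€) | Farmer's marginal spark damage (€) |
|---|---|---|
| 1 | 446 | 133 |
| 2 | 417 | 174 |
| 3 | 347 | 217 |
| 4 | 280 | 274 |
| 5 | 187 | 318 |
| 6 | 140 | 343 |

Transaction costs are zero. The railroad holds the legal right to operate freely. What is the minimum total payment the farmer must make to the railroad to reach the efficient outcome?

Left alone the railroad would choose level 6 (marginal profit stays positive).
Efficient level: k* = 4 (marginal profit ≥ marginal spark damage through 4).
The farmer must at least cover the railroad's forgone profit from cutting 6→4: 187 + 140 = 327.

€327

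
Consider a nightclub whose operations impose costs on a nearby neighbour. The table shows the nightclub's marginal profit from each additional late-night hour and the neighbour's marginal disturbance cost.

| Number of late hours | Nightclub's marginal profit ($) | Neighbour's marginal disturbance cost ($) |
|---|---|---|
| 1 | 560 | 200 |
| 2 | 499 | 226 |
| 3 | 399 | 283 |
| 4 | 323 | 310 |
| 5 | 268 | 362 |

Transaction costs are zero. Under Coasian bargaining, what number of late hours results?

4

Bargaining reaches the level where marginal profit last exceeds marginal disturbance cost.
That holds through level 4 (323 ≥ 310) but not at 5 (268 < 362).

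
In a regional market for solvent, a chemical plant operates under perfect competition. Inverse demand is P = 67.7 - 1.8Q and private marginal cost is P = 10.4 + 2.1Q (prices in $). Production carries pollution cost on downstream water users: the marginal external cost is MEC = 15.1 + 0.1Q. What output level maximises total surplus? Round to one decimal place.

Q* = 10.6

Social marginal cost = private MC + MEC = 25.5 + 2.2Q.
Set SMC = demand: 25.5 + 2.2Q = 67.7 - 1.8Q → Q* = 10.5500.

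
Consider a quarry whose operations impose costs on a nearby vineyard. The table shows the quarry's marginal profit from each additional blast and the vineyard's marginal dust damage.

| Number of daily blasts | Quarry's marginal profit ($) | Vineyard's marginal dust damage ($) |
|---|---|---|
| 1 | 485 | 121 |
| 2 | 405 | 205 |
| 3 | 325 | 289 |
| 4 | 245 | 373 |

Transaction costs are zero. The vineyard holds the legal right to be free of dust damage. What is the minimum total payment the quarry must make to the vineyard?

$615

Efficient level: marginal profit ≥ marginal dust damage through level 3, so k* = 3.
With the vineyard holding the right, the quarry must at least compensate total damage at k*: 121 + 205 + 289 = 615.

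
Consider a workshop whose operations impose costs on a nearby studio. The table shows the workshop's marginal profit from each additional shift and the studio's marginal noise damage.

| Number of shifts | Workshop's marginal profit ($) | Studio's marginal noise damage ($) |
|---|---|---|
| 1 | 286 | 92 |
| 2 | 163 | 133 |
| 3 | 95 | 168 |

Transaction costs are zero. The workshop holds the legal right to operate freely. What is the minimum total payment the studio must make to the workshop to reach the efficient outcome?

Left alone the workshop would choose level 3 (marginal profit stays positive).
Efficient level: k* = 2 (marginal profit ≥ marginal noise damage through 2).
The studio must at least cover the workshop's forgone profit from cutting 3→2: 95 = 95.

$95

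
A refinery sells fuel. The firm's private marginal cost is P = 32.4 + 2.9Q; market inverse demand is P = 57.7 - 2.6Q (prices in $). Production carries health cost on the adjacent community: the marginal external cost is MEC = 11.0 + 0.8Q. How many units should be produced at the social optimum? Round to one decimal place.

Q* = 2.3

Social marginal cost = private MC + MEC = 43.4 + 3.7Q.
Set SMC = demand: 43.4 + 3.7Q = 57.7 - 2.6Q → Q* = 2.2698.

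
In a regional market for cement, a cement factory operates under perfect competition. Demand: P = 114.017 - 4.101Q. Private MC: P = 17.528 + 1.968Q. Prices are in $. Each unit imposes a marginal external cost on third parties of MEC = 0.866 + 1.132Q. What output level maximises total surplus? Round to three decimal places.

Q* = 13.279

Social marginal cost = private MC + MEC = 18.394 + 3.100Q.
Set SMC = demand: 18.394 + 3.100Q = 114.017 - 4.101Q → Q* = 13.2791.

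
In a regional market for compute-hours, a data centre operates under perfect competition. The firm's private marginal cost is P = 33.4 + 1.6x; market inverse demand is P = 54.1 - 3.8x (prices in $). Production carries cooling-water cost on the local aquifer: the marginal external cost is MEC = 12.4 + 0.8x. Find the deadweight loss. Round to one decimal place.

Market equilibrium (private): 33.4 + 1.6x = 54.1 - 3.8x → x_m = 3.8333.
Social marginal cost = private MC + MEC = 45.8 + 2.4x.
Set SMC = demand: 45.8 + 2.4x = 54.1 - 3.8x → x* = 1.3387.
Height of the DWL triangle at x_m is SMC(x_m) − demand(x_m) = MEC(x_m) = 15.4667.
DWL = ½ × 2.4946 × 15.4667 = 19.2916.

DWL = $19.3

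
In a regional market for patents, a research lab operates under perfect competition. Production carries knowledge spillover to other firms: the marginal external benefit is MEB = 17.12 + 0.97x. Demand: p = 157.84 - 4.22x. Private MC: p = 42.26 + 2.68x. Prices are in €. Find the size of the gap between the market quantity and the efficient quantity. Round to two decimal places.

5.63 units

Market equilibrium (private): 42.26 + 2.68x = 157.84 - 4.22x → x_m = 16.7507.
Social marginal cost = private MC − MEB = 25.14 + 1.71x.
Set SMC = demand: 25.14 + 1.71x = 157.84 - 4.22x → x* = 22.3777.
Gap = |16.7507 − 22.3777| = 5.6270.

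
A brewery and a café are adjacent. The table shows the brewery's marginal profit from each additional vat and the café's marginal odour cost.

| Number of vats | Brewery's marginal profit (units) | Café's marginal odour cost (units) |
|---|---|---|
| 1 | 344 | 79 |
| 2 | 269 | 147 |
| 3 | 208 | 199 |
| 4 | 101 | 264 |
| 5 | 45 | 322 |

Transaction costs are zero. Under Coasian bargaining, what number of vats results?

3

Bargaining reaches the level where marginal profit last exceeds marginal odour cost.
That holds through level 3 (208 ≥ 199) but not at 4 (101 < 264).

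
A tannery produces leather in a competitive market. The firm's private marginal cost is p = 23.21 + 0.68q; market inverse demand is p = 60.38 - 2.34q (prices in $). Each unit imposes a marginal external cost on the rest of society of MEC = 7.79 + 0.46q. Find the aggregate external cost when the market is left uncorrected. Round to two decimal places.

$130.72

Market equilibrium (private): 23.21 + 0.68q = 60.38 - 2.34q → q_m = 12.3079.
Total external cost = ∫₀^{q_m} (7.79 + 0.46q) dq = 7.79×12.3079 + ½×0.46×12.3079² = 130.7200.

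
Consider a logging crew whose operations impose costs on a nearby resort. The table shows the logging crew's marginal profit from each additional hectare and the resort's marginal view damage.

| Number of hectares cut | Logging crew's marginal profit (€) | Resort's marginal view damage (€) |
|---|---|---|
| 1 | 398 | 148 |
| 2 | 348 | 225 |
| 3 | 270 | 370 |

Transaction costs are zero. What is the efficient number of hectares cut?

2

Bargaining reaches the level where marginal profit last exceeds marginal view damage.
That holds through level 2 (348 ≥ 225) but not at 3 (270 < 370).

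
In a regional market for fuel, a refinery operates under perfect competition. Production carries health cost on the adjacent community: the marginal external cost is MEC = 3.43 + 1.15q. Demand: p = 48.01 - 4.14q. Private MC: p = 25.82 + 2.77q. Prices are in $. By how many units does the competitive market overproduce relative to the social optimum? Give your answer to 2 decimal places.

0.88 units

Market equilibrium (private): 25.82 + 2.77q = 48.01 - 4.14q → q_m = 3.2113.
Social marginal cost = private MC + MEC = 29.25 + 3.92q.
Set SMC = demand: 29.25 + 3.92q = 48.01 - 4.14q → q* = 2.3275.
Gap = |3.2113 − 2.3275| = 0.8838.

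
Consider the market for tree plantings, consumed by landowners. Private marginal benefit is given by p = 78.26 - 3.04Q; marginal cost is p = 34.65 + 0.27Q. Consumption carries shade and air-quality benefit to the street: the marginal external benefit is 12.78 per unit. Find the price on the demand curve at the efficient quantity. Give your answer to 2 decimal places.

P = 26.47

Social marginal benefit = demand + MEB = 91.04 - 3.04Q.
Set SMB = MC: 91.04 - 3.04Q = 34.65 + 0.27Q → Q* = 17.0363.
Consumer price on the demand curve at Q*: 78.26 − 3.04×17.0363 = 26.4696.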